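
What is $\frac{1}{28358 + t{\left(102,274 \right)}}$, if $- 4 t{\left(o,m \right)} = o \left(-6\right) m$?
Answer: $\frac{1}{70280} \approx 1.4229 \cdot 10^{-5}$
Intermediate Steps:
$t{\left(o,m \right)} = \frac{3 m o}{2}$ ($t{\left(o,m \right)} = - \frac{o \left(-6\right) m}{4} = - \frac{- 6 o m}{4} = - \frac{\left(-6\right) m o}{4} = \frac{3 m o}{2}$)
$\frac{1}{28358 + t{\left(102,274 \right)}} = \frac{1}{28358 + \frac{3}{2} \cdot 274 \cdot 102} = \frac{1}{28358 + 41922} = \frac{1}{70280}$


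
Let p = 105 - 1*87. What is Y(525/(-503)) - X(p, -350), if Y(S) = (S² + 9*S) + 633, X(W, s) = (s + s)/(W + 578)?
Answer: 23594269978/37698341 ≈ 625.87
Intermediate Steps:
p = 18 (p = 105 - 87 = 18)
X(W, s) = 2*s/(578 + W) (X(W, s) = (2*s)/(578 + W) = 2*s/(578 + W))
Y(S) = 633 + S² + 9*S
Y(525/(-503)) - X(p, -350) = (633 + (525/(-503))² + 9*(525/(-503))) - 2*(-350)/(578 + 18) = (633 + (525*(-1/503))² + 9*(525*(-1/503))) - 2*(-350)/596 = (633 + (-525/503)² + 9*(-525/503)) - 2*(-350)/596 = (633 + 275625/253009 - 4725/503) - 1*(-175/149) = 158053647/253009 + 175/149 = 23594269978/37698341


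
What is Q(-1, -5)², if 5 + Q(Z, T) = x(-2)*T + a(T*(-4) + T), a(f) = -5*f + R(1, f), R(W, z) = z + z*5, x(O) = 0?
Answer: 100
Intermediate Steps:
R(W, z) = 6*z (R(W, z) = z + 5*z = 6*z)
a(f) = f (a(f) = -5*f + 6*f = f)
Q(Z, T) = -5 - 3*T (Q(Z, T) = -5 + (0*T + (T*(-4) + T)) = -5 + (0 + (-4*T + T)) = -5 + (0 - 3*T) = -5 - 3*T)
Q(-1, -5)² = (-5 - 3*(-5))² = (-5 + 15)² = 10² = 100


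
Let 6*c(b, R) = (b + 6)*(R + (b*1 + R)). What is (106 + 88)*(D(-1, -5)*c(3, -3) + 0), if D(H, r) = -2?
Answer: 1746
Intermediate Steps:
c(b, R) = (6 + b)*(b + 2*R)/6 (c(b, R) = ((b + 6)*(R + (b*1 + R)))/6 = ((6 + b)*(R + (b + R)))/6 = ((6 + b)*(R + (R + b)))/6 = ((6 + b)*(b + 2*R))/6 = (6 + b)*(b + 2*R)/6)
(106 + 88)*(D(-1, -5)*c(3, -3) + 0) = (106 + 88)*(-2*(3 + 2*(-3) + (⅙)*3² + (⅓)*(-3)*3) + 0) = 194*(-2*(3 - 6 + (⅙)*9 - 3) + 0) = 194*(-2*(3 - 6 + 3/2 - 3) + 0) = 194*(-2*(-9/2) + 0) = 194*(9 + 0) = 194*9 = 1746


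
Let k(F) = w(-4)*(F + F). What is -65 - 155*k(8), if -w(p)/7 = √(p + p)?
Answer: -65 + 34720*I*√2 ≈ -65.0 + 49102.0*I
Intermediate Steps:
w(p) = -7*√2*√p (w(p) = -7*√(p + p) = -7*√2*√p)
k(F) = -28*I*F*√2 (k(F) = (-7*√2*√(-4))*(F + F) = (-7*√2*2*I)*(2*F) = (-14*I*√2)*(2*F) = -28*I*F*√2)
-65 - 155*k(8) = -65 - (-4340)*I*8*√2 = -65 - (-34720)*I*√2 = -65 + 34720*I*√2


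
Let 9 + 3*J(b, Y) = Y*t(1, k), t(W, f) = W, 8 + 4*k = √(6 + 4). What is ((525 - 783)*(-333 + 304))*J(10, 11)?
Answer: 4988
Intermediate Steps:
k = -2 + √10/4 (k = -2 + √(6 + 4)/4 = -2 + √10/4 ≈ -1.2094)
J(b, Y) = -3 + Y/3 (J(b, Y) = -3 + (Y*1)/3 = -3 + Y/3)
((525 - 783)*(-333 + 304))*J(10, 11) = ((525 - 783)*(-333 + 304))*(-3 + (⅓)*11) = (-258*(-29))*(-3 + 11/3) = 7482*(⅔) = 4988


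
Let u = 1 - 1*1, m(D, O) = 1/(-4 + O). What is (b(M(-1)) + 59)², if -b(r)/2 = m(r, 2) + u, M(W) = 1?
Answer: 3600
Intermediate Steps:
u = 0 (u = 1 - 1 = 0)
b(r) = 1 (b(r) = -2*(1/(-4 + 2) + 0) = -2*(1/(-2) + 0) = -2*(-½ + 0) = -2*(-½) = 1)
(b(M(-1)) + 59)² = (1 + 59)² = 60² = 3600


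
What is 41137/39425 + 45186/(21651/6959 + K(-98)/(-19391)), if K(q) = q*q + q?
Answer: 240408006386140769/13943924164975 ≈ 17241.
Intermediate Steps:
K(q) = q + q² (K(q) = q² + q = q + q²)
41137/39425 + 45186/(21651/6959 + K(-98)/(-19391)) = 41137/39425 + 45186/(21651/6959 - 98*(1 - 98)/(-19391)) = 41137*(1/39425) + 45186/(21651*(1/6959) - 98*(-97)*(-1/19391)) = 41137/39425 + 45186/(21651/6959 + 9506*(-1/19391)) = 41137/39425 + 45186/(21651/6959 - 9506/19391) = 41137/39425 + 45186/(353682287/134941969) = 41137/39425 + 45186*(134941969/353682287) = 41137/39425 + 6097487811234/353682287 = 240408006386140769/13943924164975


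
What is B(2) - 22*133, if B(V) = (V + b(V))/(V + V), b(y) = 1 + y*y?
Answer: -11697/4 ≈ -2924.3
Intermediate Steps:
b(y) = 1 + y**2
B(V) = (1 + V + V**2)/(2*V) (B(V) = (V + (1 + V**2))/(V + V) = (1 + V + V**2)/((2*V)) = (1 + V + V**2)*(1/(2*V)) = (1 + V + V**2)/(2*V))
B(2) - 22*133 = (1/2)*(1 + 2 + 2**2)/2 - 22*133 = (1/2)*(1/2)*(1 + 2 + 4) - 2926 = (1/2)*(1/2)*7 - 2926 = 7/4 - 2926 = -11697/4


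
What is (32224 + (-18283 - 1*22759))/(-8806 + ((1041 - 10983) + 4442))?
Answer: 4409/7153 ≈ 0.61638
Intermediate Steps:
(32224 + (-18283 - 1*22759))/(-8806 + ((1041 - 10983) + 4442)) = (32224 + (-18283 - 22759))/(-8806 + (-9942 + 4442)) = (32224 - 41042)/(-8806 - 5500) = -8818/(-14306) = -8818*(-1/14306) = 4409/7153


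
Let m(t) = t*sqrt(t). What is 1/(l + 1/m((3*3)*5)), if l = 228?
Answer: 20776500/4737041999 - 135*sqrt(5)/4737041999 ≈ 0.0043859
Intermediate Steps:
m(t) = t**(3/2)
1/(l + 1/m((3*3)*5)) = 1/(228 + 1/(((3*3)*5)**(3/2))) = 1/(228 + 1/((9*5)**(3/2))) = 1/(228 + 1/(45**(3/2))) = 1/(228 + 1/(135*sqrt(5))) = 1/(228 + sqrt(5)/675)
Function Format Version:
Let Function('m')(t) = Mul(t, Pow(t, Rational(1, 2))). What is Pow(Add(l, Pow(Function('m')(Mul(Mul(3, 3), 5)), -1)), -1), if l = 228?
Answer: Add(Rational(20776500, 4737041999), Mul(Rational(-135, 4737041999), Pow(5, Rational(1, 2)))) ≈ 0.0043859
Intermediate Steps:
Function('m')(t) = Pow(t, Rational(3, 2))
Pow(Add(l, Pow(Function('m')(Mul(Mul(3, 3), 5)), -1)), -1) = Pow(Add(228, Pow(Pow(Mul(Mul(3, 3), 5), Rational(3, 2)), -1)), -1) = Pow(Add(228, Pow(Pow(Mul(9, 5), Rational(3, 2)), -1)), -1) = Pow(Add(228, Pow(Pow(45, Rational(3, 2)), -1)), -1) = Pow(Add(228, Pow(Mul(135, Pow(5, Rational(1, 2))), -1)), -1) = Pow(Add(228, Mul(Rational(1, 675), Pow(5, Rational(1, 2)))), -1)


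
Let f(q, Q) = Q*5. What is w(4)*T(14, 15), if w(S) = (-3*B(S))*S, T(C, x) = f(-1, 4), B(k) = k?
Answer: -960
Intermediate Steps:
f(q, Q) = 5*Q
T(C, x) = 20 (T(C, x) = 5*4 = 20)
w(S) = -3*S² (w(S) = (-3*S)*S = -3*S²)
w(4)*T(14, 15) = -3*4²*20 = -3*16*20 = -48*20 = -960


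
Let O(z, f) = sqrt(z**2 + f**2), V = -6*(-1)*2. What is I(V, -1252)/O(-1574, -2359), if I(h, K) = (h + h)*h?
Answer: 288*sqrt(8042357)/8042357 ≈ 0.10155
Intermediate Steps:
V = 12 (V = 6*2 = 12)
O(z, f) = sqrt(f**2 + z**2)
I(h, K) = 2*h**2 (I(h, K) = (2*h)*h = 2*h**2)
I(V, -1252)/O(-1574, -2359) = (2*12**2)/(sqrt((-2359)**2 + (-1574)**2)) = (2*144)/(sqrt(5564881 + 2477476)) = 288/(sqrt(8042357)) = 288*(sqrt(8042357)/8042357) = 288*sqrt(8042357)/8042357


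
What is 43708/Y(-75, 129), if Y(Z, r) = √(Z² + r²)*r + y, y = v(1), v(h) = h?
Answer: -43708/370528505 + 16914996*√2474/370528505 ≈ 2.2705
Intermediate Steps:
y = 1
Y(Z, r) = 1 + r*√(Z² + r²) (Y(Z, r) = √(Z² + r²)*r + 1 = r*√(Z² + r²) + 1 = 1 + r*√(Z² + r²))
43708/Y(-75, 129) = 43708/(1 + 129*√((-75)² + 129²)) = 43708/(1 + 129*√(5625 + 16641)) = 43708/(1 + 129*√22266) = 43708/(1 + 129*(3*√2474)) = 43708/(1 + 387*√2474)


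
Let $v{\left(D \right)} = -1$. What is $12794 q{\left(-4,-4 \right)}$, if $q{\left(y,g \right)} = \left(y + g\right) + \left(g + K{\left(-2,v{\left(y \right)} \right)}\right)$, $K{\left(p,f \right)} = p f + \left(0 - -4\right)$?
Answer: $-76764$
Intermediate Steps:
$K{\left(p,f \right)} = 4 + f p$ ($K{\left(p,f \right)} = f p + \left(0 + 4\right) = f p + 4 = 4 + f p$)
$q{\left(y,g \right)} = 6 + y + 2 g$ ($q{\left(y,g \right)} = \left(y + g\right) + \left(g + \left(4 - -2\right)\right) = \left(g + y\right) + \left(g + \left(4 + 2\right)\right) = \left(g + y\right) + \left(g + 6\right) = \left(g + y\right) + \left(6 + g\right) = 6 + y + 2 g$)
$12794 q{\left(-4,-4 \right)} = 12794 \left(6 - 4 + 2 \left(-4\right)\right) = 12794 \left(6 - 4 - 8\right) = 12794 \left(-6\right) = -76764$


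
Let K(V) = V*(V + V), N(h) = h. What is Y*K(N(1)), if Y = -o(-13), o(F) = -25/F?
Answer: -50/13 ≈ -3.8462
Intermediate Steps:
Y = -25/13 (Y = -(-25)/(-13) = -(-25)*(-1)/13 = -1*25/13 = -25/13 ≈ -1.9231)
K(V) = 2*V² (K(V) = V*(2*V) = 2*V²)
Y*K(N(1)) = -50*1²/13 = -50/13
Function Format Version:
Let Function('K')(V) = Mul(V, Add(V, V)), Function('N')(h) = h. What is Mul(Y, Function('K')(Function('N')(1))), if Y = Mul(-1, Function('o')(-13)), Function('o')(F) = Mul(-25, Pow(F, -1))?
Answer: Rational(-50, 13) ≈ -3.8462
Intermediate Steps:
Y = Rational(-25, 13) (Y = Mul(-1, Mul(-25, Pow(-13, -1))) = Mul(-1, Mul(-25, Rational(-1, 13))) = Mul(-1, Rational(25, 13)) = Rational(-25, 13) ≈ -1.9231)
Function('K')(V) = Mul(2, Pow(V, 2)) (Function('K')(V) = Mul(V, Mul(2, V)) = Mul(2, Pow(V, 2)))
Mul(Y, Function('K')(Function('N')(1))) = Mul(Rational(-25, 13), Mul(2, Pow(1, 2))) = Mul(Rational(-25, 13), Mul(2, 1)) = Mul(Rational(-25, 13), 2) = Rational(-50, 13)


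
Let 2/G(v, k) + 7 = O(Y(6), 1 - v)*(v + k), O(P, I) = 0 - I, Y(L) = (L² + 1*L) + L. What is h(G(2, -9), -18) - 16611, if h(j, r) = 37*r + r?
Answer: -17295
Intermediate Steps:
Y(L) = L² + 2*L (Y(L) = (L² + L) + L = (L + L²) + L = L² + 2*L)
O(P, I) = -I
G(v, k) = 2/(-7 + (-1 + v)*(k + v)) (G(v, k) = 2/(-7 + (-(1 - v))*(v + k)) = 2/(-7 + (-1 + v)*(k + v)))
h(j, r) = 38*r
h(G(2, -9), -18) - 16611 = 38*(-18) - 16611 = -684 - 16611 = -17295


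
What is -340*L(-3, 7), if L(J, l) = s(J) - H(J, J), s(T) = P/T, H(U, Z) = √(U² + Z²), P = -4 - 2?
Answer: -680 + 1020*√2 ≈ 762.50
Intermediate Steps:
P = -6
s(T) = -6/T
L(J, l) = -6/J - √2*√(J²) (L(J, l) = -6/J - √(J² + J²) = -6/J - √(2*J²) = -6/J - √2*√(J²))
-340*L(-3, 7) = -340*(-6/(-3) - √2*√((-3)²)) = -340*(-6*(-⅓) - √2*√9) = -340*(2 - 1*√2*3) = -340*(2 - 3*√2) = -680 + 1020*√2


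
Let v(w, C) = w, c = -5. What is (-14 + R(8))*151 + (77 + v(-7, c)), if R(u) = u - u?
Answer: -2044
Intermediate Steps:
R(u) = 0
(-14 + R(8))*151 + (77 + v(-7, c)) = (-14 + 0)*151 + (77 - 7) = -14*151 + 70 = -2114 + 70 = -2044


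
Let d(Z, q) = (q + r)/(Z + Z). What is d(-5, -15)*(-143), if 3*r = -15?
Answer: -286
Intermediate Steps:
r = -5 (r = (⅓)*(-15) = -5)
d(Z, q) = (-5 + q)/(2*Z) (d(Z, q) = (q - 5)/(Z + Z) = (-5 + q)/((2*Z)) = (-5 + q)*(1/(2*Z)) = (-5 + q)/(2*Z))
d(-5, -15)*(-143) = ((½)*(-5 - 15)/(-5))*(-143) = ((½)*(-⅕)*(-20))*(-143) = 2*(-143) = -286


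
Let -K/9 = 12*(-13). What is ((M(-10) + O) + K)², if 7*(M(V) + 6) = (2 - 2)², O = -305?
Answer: 1194649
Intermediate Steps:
M(V) = -6 (M(V) = -6 + (2 - 2)²/7 = -6 + (⅐)*0² = -6 + (⅐)*0 = -6 + 0 = -6)
K = 1404 (K = -108*(-13) = -9*(-156) = 1404)
((M(-10) + O) + K)² = ((-6 - 305) + 1404)² = (-311 + 1404)² = 1093² = 1194649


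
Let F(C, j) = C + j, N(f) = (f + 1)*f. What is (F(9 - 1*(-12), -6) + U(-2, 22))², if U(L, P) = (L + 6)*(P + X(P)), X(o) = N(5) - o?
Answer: 18225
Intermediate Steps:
N(f) = f*(1 + f) (N(f) = (1 + f)*f = f*(1 + f))
X(o) = 30 - o (X(o) = 5*(1 + 5) - o = 5*6 - o = 30 - o)
U(L, P) = 180 + 30*L (U(L, P) = (L + 6)*(P + (30 - P)) = (6 + L)*30 = 180 + 30*L)
(F(9 - 1*(-12), -6) + U(-2, 22))² = (((9 - 1*(-12)) - 6) + (180 + 30*(-2)))² = (((9 + 12) - 6) + (180 - 60))² = ((21 - 6) + 120)² = (15 + 120)² = 135² = 18225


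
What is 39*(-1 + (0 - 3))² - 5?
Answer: 619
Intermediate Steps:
39*(-1 + (0 - 3))² - 5 = 39*(-1 - 3)² - 5 = 39*(-4)² - 5 = 39*16 - 5 = 624 - 5 = 619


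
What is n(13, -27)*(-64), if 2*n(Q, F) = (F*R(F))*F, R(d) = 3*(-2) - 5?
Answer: 256608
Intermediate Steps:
R(d) = -11 (R(d) = -6 - 5 = -11)
n(Q, F) = -11*F**2/2 (n(Q, F) = ((F*(-11))*F)/2 = ((-11*F)*F)/2 = (-11*F**2)/2 = -11*F**2/2)
n(13, -27)*(-64) = -11/2*(-27)**2*(-64) = -11/2*729*(-64) = -8019/2*(-64) = 256608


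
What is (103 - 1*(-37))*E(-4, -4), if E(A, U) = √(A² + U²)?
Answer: 560*√2 ≈ 791.96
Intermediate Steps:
(103 - 1*(-37))*E(-4, -4) = (103 - 1*(-37))*√((-4)² + (-4)²) = (103 + 37)*√(16 + 16) = 140*√32 = 140*(4*√2) = 560*√2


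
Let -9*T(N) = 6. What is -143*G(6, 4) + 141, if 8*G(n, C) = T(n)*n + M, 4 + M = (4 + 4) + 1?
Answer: 985/8 ≈ 123.13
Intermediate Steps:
M = 5 (M = -4 + ((4 + 4) + 1) = -4 + (8 + 1) = -4 + 9 = 5)
T(N) = -⅔ (T(N) = -⅑*6 = -⅔)
G(n, C) = 5/8 - n/12 (G(n, C) = (-2*n/3 + 5)/8 = (5 - 2*n/3)/8 = 5/8 - n/12)
-143*G(6, 4) + 141 = -143*(5/8 - 1/12*6) + 141 = -143*(5/8 - ½) + 141 = -143*⅛ + 141 = -143/8 + 141 = 985/8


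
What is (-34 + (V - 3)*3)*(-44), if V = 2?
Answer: 1628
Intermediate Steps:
(-34 + (V - 3)*3)*(-44) = (-34 + (2 - 3)*3)*(-44) = (-34 - 1*3)*(-44) = (-34 - 3)*(-44) = -37*(-44) = 1628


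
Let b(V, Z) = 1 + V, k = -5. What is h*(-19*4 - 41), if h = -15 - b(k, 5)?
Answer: 1287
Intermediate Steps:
h = -11 (h = -15 - (1 - 5) = -15 - 1*(-4) = -15 + 4 = -11)
h*(-19*4 - 41) = -11*(-19*4 - 41) = -11*(-76 - 41) = -11*(-117) = 1287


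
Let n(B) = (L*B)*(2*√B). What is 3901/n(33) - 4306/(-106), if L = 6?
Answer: 2153/53 + 3901*√33/13068 ≈ 42.337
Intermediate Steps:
n(B) = 12*B^(3/2) (n(B) = (6*B)*(2*√B) = 12*B^(3/2))
3901/n(33) - 4306/(-106) = 3901/((12*33^(3/2))) - 4306/(-106) = 3901/((12*(33*√33))) - 4306*(-1/106) = 3901/((396*√33)) + 2153/53 = 3901*(√33/13068) + 2153/53 = 3901*√33/13068 + 2153/53 = 2153/53 + 3901*√33/13068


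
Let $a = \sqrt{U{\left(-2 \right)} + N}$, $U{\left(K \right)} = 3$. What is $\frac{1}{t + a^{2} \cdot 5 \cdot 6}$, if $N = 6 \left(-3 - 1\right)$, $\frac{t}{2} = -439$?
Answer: $- \frac{1}{1508} \approx -0.00066313$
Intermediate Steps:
$t = -878$ ($t = 2 \left(-439\right) = -878$)
$N = -24$ ($N = 6 \left(-4\right) = -24$)
$a = i \sqrt{21}$ ($a = \sqrt{3 - 24} = \sqrt{-21} = i \sqrt{21} \approx 4.5826 i$)
$\frac{1}{t + a^{2} \cdot 5 \cdot 6} = \frac{1}{-878 + \left(i \sqrt{21}\right)^{2} \cdot 5 \cdot 6} = \frac{1}{-878 - 630} = \frac{1}{-1508} = - \frac{1}{1508}$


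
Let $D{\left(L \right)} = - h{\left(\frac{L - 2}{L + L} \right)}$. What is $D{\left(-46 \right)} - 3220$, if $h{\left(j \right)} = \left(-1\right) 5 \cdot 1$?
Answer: $-3215$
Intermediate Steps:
$h{\left(j \right)} = -5$ ($h{\left(j \right)} = \left(-5\right) 1 = -5$)
$D{\left(L \right)} = 5$ ($D{\left(L \right)} = \left(-1\right) \left(-5\right) = 5$)
$D{\left(-46 \right)} - 3220 = 5 - 3220 = -3215$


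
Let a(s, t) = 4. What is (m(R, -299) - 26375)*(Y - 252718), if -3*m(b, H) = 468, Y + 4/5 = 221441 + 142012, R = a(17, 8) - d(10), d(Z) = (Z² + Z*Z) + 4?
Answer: -14689445301/5 ≈ -2.9379e+9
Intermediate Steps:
d(Z) = 4 + 2*Z² (d(Z) = (Z² + Z²) + 4 = 2*Z² + 4 = 4 + 2*Z²)
R = -200 (R = 4 - (4 + 2*10²) = 4 - (4 + 2*100) = 4 - (4 + 200) = 4 - 1*204 = 4 - 204 = -200)
Y = 1817261/5 (Y = -⅘ + (221441 + 142012) = -⅘ + 363453 = 1817261/5 ≈ 3.6345e+5)
m(b, H) = -156 (m(b, H) = -⅓*468 = -156)
(m(R, -299) - 26375)*(Y - 252718) = (-156 - 26375)*(1817261/5 - 252718) = -26531*553671/5 = -14689445301/5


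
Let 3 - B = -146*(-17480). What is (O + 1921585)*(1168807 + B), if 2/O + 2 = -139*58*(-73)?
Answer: -391084627080008085/147131 ≈ -2.6581e+12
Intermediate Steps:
B = -2552077 (B = 3 - (-146)*(-17480) = 3 - 1*2552080 = 3 - 2552080 = -2552077)
O = 1/294262 (O = 2/(-2 - 139*58*(-73)) = 2/(-2 - 8062*(-73)) = 2/(-2 + 588526) = 2/588524 = 2*(1/588524) = 1/294262 ≈ 3.3983e-6)
(O + 1921585)*(1168807 + B) = (1/294262 + 1921585)*(1168807 - 2552077) = (565449445271/294262)*(-1383270) = -391084627080008085/147131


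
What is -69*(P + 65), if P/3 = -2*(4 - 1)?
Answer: -3243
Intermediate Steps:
P = -18 (P = 3*(-2*(4 - 1)) = 3*(-2*3) = 3*(-6) = -18)
-69*(P + 65) = -69*(-18 + 65) = -69*47 = -3243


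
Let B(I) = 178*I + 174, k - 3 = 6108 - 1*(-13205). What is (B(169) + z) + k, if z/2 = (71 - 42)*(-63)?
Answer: 45918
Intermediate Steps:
z = -3654 (z = 2*((71 - 42)*(-63)) = 2*(29*(-63)) = 2*(-1827) = -3654)
k = 19316 (k = 3 + (6108 - 1*(-13205)) = 3 + (6108 + 13205) = 3 + 19313 = 19316)
B(I) = 174 + 178*I
(B(169) + z) + k = ((174 + 178*169) - 3654) + 19316 = ((174 + 30082) - 3654) + 19316 = (30256 - 3654) + 19316 = 26602 + 19316 = 45918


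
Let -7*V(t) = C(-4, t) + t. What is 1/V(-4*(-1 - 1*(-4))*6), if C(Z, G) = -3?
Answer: 7/75 ≈ 0.093333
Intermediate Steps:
V(t) = 3/7 - t/7 (V(t) = -(-3 + t)/7 = 3/7 - t/7)
1/V(-4*(-1 - 1*(-4))*6) = 1/(3/7 - (-4*(-1 - 1*(-4)))*6/7) = 1/(3/7 - (-4*(-1 + 4))*6/7) = 1/(3/7 - (-4*3)*6/7) = 1/(3/7 - (-12)*6/7) = 1/(3/7 - 1/7*(-72)) = 1/(3/7 + 72/7) = 1/(75/7) = 7/75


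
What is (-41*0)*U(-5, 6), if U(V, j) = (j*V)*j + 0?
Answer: 0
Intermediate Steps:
U(V, j) = V*j**2 (U(V, j) = (V*j)*j + 0 = V*j**2 + 0 = V*j**2)
(-41*0)*U(-5, 6) = (-41*0)*(-5*6**2) = 0*(-5*36) = 0*(-180) = 0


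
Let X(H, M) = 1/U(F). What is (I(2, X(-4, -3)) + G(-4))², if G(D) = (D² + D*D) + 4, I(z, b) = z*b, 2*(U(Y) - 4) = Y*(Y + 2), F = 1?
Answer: 160000/121 ≈ 1322.3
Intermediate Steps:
U(Y) = 4 + Y*(2 + Y)/2 (U(Y) = 4 + (Y*(Y + 2))/2 = 4 + (Y*(2 + Y))/2 = 4 + Y*(2 + Y)/2)
X(H, M) = 2/11 (X(H, M) = 1/(4 + 1 + (½)*1²) = 1/(4 + 1 + (½)*1) = 1/(4 + 1 + ½) = 1/(11/2) = 2/11)
I(z, b) = b*z
G(D) = 4 + 2*D² (G(D) = (D² + D²) + 4 = 2*D² + 4 = 4 + 2*D²)
(I(2, X(-4, -3)) + G(-4))² = ((2/11)*2 + (4 + 2*(-4)²))² = (4/11 + (4 + 2*16))² = (4/11 + (4 + 32))² = (4/11 + 36)² = (400/11)² = 160000/121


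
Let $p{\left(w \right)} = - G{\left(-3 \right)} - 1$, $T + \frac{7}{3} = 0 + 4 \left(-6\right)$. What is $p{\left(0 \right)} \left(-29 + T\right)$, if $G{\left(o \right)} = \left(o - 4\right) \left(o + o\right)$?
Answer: $\frac{7138}{3} \approx 2379.3$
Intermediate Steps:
$G{\left(o \right)} = 2 o \left(-4 + o\right)$ ($G{\left(o \right)} = \left(-4 + o\right) 2 o = 2 o \left(-4 + o\right)$)
$T = - \frac{79}{3}$ ($T = - \frac{7}{3} + \left(0 + 4 \left(-6\right)\right) = - \frac{7}{3} + \left(0 - 24\right) = - \frac{7}{3} - 24 = - \frac{79}{3} \approx -26.333$)
$p{\left(w \right)} = -43$ ($p{\left(w \right)} = - 2 \left(-3\right) \left(-4 - 3\right) - 1 = - 2 \left(-3\right) \left(-7\right) - 1 = \left(-1\right) 42 - 1 = -42 - 1 = -43$)
$p{\left(0 \right)} \left(-29 + T\right) = - 43 \left(-29 - \frac{79}{3}\right) = \left(-43\right) \left(- \frac{166}{3}\right) = \frac{7138}{3}$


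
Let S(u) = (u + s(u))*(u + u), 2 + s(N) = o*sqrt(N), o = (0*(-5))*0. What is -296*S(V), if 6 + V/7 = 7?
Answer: -20720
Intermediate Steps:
V = 7 (V = -42 + 7*7 = -42 + 49 = 7)
o = 0 (o = 0*0 = 0)
s(N) = -2 (s(N) = -2 + 0*sqrt(N) = -2 + 0 = -2)
S(u) = 2*u*(-2 + u) (S(u) = (u - 2)*(u + u) = (-2 + u)*(2*u) = 2*u*(-2 + u))
-296*S(V) = -592*7*(-2 + 7) = -592*7*5 = -296*70 = -20720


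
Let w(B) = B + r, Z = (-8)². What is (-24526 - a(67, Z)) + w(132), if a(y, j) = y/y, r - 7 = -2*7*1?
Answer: -24402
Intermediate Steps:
Z = 64
r = -7 (r = 7 - 2*7*1 = 7 - 14*1 = 7 - 14 = -7)
a(y, j) = 1
w(B) = -7 + B (w(B) = B - 7 = -7 + B)
(-24526 - a(67, Z)) + w(132) = (-24526 - 1*1) + (-7 + 132) = (-24526 - 1) + 125 = -24527 + 125 = -24402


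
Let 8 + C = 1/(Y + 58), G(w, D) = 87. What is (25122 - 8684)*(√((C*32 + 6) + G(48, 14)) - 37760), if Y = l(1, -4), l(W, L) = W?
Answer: -620698880 + 49314*I*√62835/59 ≈ -6.207e+8 + 2.0952e+5*I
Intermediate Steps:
Y = 1
C = -471/59 (C = -8 + 1/(1 + 58) = -8 + 1/59 = -471/59 ≈ -7.9830)
(25122 - 8684)*(√((C*32 + 6) + G(48, 14)) - 37760) = (25122 - 8684)*(√((-471/59*32 + 6) + 87) - 37760) = 16438*(√((-15072/59 + 6) + 87) - 37760) = 16438*(√(-14718/59 + 87) - 37760) = 16438*(√(-9585/59) - 37760) = 16438*(3*I*√62835/59 - 37760) = 16438*(-37760 + 3*I*√62835/59) = -620698880 + 49314*I*√62835/59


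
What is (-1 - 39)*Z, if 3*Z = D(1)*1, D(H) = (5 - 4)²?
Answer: -40/3 ≈ -13.333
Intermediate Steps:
D(H) = 1 (D(H) = 1² = 1)
Z = ⅓ (Z = (1*1)/3 = (⅓)*1 = ⅓ ≈ 0.33333)
(-1 - 39)*Z = (-1 - 39)*(⅓) = -40*⅓ = -40/3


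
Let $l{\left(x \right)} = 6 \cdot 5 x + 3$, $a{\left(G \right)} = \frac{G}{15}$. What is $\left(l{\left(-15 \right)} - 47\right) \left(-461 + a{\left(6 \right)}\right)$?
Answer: $\frac{1137682}{5} \approx 2.2754 \cdot 10^{5}$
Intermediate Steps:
$a{\left(G \right)} = \frac{G}{15}$ ($a{\left(G \right)} = G \frac{1}{15} = \frac{G}{15}$)
$l{\left(x \right)} = 3 + 30 x$ ($l{\left(x \right)} = 30 x + 3 = 3 + 30 x$)
$\left(l{\left(-15 \right)} - 47\right) \left(-461 + a{\left(6 \right)}\right) = \left(\left(3 + 30 \left(-15\right)\right) - 47\right) \left(-461 + \frac{1}{15} \cdot 6\right) = \left(\left(3 - 450\right) - 47\right) \left(-461 + \frac{2}{5}\right) = \left(-447 - 47\right) \left(- \frac{2303}{5}\right) = \left(-494\right) \left(- \frac{2303}{5}\right) = \frac{1137682}{5}$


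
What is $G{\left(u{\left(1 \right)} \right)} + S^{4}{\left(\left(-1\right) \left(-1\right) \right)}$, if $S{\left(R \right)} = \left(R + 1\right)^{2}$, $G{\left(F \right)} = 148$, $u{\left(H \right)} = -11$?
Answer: $404$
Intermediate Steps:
$S{\left(R \right)} = \left(1 + R\right)^{2}$
$G{\left(u{\left(1 \right)} \right)} + S^{4}{\left(\left(-1\right) \left(-1\right) \right)} = 148 + \left(\left(1 - -1\right)^{2}\right)^{4} = 148 + \left(\left(1 + 1\right)^{2}\right)^{4} = 148 + \left(2^{2}\right)^{4} = 148 + 4^{4} = 148 + 256 = 404$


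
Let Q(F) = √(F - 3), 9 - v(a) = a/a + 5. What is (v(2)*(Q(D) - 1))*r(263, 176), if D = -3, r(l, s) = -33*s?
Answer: 17424 - 17424*I*√6 ≈ 17424.0 - 42680.0*I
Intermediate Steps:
v(a) = 3 (v(a) = 9 - (a/a + 5) = 9 - (1 + 5) = 9 - 1*6 = 9 - 6 = 3)
Q(F) = √(-3 + F)
(v(2)*(Q(D) - 1))*r(263, 176) = (3*(√(-3 - 3) - 1))*(-33*176) = (3*(√(-6) - 1))*(-5808) = (3*(I*√6 - 1))*(-5808) = (3*(-1 + I*√6))*(-5808) = (-3 + 3*I*√6)*(-5808) = 17424 - 17424*I*√6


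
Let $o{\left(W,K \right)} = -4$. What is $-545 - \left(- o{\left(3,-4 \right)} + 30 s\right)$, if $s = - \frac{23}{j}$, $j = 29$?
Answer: $- \frac{15231}{29} \approx -525.21$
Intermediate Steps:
$s = - \frac{23}{29} \approx -0.7931$
$-545 - \left(- o{\left(3,-4 \right)} + 30 s\right) = -545 - - \frac{574}{29} = -545 + \left(-4 + \frac{690}{29}\right) = -545 + \frac{574}{29} = - \frac{15231}{29}$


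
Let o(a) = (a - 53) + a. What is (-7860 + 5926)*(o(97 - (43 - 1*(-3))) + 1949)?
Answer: -3864132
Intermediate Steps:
o(a) = -53 + 2*a (o(a) = (-53 + a) + a = -53 + 2*a)
(-7860 + 5926)*(o(97 - (43 - 1*(-3))) + 1949) = (-7860 + 5926)*((-53 + 2*(97 - (43 - 1*(-3)))) + 1949) = -1934*((-53 + 2*(97 - (43 + 3))) + 1949) = -1934*((-53 + 2*(97 - 1*46)) + 1949) = -1934*((-53 + 2*(97 - 46)) + 1949) = -1934*((-53 + 2*51) + 1949) = -1934*((-53 + 102) + 1949) = -1934*(49 + 1949) = -1934*1998 = -3864132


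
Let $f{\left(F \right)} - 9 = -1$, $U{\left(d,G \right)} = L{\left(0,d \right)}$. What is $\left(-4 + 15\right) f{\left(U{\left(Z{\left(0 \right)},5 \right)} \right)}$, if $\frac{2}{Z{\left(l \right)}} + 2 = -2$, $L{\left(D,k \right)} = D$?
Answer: $88$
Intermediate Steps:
$Z{\left(l \right)} = - \frac{1}{2}$ ($Z{\left(l \right)} = \frac{2}{-2 - 2} = \frac{2}{-4} = 2 \left(- \frac{1}{4}\right) = - \frac{1}{2}$)
$U{\left(d,G \right)} = 0$
$f{\left(F \right)} = 8$ ($f{\left(F \right)} = 9 - 1 = 8$)
$\left(-4 + 15\right) f{\left(U{\left(Z{\left(0 \right)},5 \right)} \right)} = \left(-4 + 15\right) 8 = 11 \cdot 8 = 88$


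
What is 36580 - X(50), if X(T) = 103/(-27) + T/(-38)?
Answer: 18768172/513 ≈ 36585.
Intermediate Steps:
X(T) = -103/27 - T/38 (X(T) = 103*(-1/27) + T*(-1/38) = -103/27 - T/38)
36580 - X(50) = 36580 - (-103/27 - 1/38*50) = 36580 - (-103/27 - 25/19) = 36580 - 1*(-2632/513) = 36580 + 2632/513 = 18768172/513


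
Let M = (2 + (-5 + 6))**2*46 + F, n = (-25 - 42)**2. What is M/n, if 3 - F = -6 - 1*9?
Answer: 432/4489 ≈ 0.096235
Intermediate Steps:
n = 4489 (n = (-67)**2 = 4489)
F = 18 (F = 3 - (-6 - 1*9) = 3 - (-6 - 9) = 3 - 1*(-15) = 3 + 15 = 18)
M = 432 (M = (2 + (-5 + 6))**2*46 + 18 = (2 + 1)**2*46 + 18 = 3**2*46 + 18 = 9*46 + 18 = 414 + 18 = 432)
M/n = 432/4489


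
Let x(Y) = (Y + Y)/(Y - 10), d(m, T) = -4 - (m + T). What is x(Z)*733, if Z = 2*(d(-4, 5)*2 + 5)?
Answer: 733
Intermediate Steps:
d(m, T) = -4 - T - m (d(m, T) = -4 - (T + m) = -4 + (-T - m) = -4 - T - m)
Z = -10 (Z = 2*((-4 - 1*5 - 1*(-4))*2 + 5) = 2*((-4 - 5 + 4)*2 + 5) = 2*(-5*2 + 5) = 2*(-10 + 5) = 2*(-5) = -10)
x(Y) = 2*Y/(-10 + Y) (x(Y) = (2*Y)/(-10 + Y) = 2*Y/(-10 + Y))
x(Z)*733 = (2*(-10)/(-10 - 10))*733 = (2*(-10)/(-20))*733 = (2*(-10)*(-1/20))*733 = 1*733 = 733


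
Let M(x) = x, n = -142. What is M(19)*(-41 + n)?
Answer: -3477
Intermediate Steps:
M(19)*(-41 + n) = 19*(-41 - 142) = 19*(-183) = -3477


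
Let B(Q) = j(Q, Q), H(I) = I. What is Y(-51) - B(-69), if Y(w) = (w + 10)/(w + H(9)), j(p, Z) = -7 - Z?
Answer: -2563/42 ≈ -61.024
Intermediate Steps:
B(Q) = -7 - Q
Y(w) = (10 + w)/(9 + w) (Y(w) = (w + 10)/(w + 9) = (10 + w)/(9 + w))
Y(-51) - B(-69) = (10 - 51)/(9 - 51) - (-7 - 1*(-69)) = -41/(-42) - (-7 + 69) = -1/42*(-41) - 1*62 = 41/42 - 62 = -2563/42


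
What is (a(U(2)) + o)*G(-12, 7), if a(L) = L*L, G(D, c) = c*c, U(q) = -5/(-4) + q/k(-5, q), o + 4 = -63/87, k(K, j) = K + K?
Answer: -2058539/11600 ≈ -177.46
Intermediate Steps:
k(K, j) = 2*K
o = -137/29 (o = -4 - 63/87 = -4 - 63*1/87 = -4 - 21/29 = -137/29 ≈ -4.7241)
U(q) = 5/4 - q/10 (U(q) = -5/(-4) + q/((2*(-5))) = -5*(-1/4) + q/(-10) = 5/4 + q*(-1/10) = 5/4 - q/10)
G(D, c) = c**2
a(L) = L**2
(a(U(2)) + o)*G(-12, 7) = ((5/4 - 1/10*2)**2 - 137/29)*7**2 = ((5/4 - 1/5)**2 - 137/29)*49 = ((21/20)**2 - 137/29)*49 = (441/400 - 137/29)*49 = -42011/11600*49 = -2058539/11600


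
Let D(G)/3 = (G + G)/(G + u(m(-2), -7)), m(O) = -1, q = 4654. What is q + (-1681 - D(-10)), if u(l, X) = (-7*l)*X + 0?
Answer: 175347/59 ≈ 2972.0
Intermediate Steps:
u(l, X) = -7*X*l (u(l, X) = -7*X*l + 0 = -7*X*l)
D(G) = 6*G/(-49 + G) (D(G) = 3*((G + G)/(G - 7*(-7)*(-1))) = 3*((2*G)/(G - 49)) = 3*((2*G)/(-49 + G)) = 3*(2*G/(-49 + G)) = 6*G/(-49 + G))
q + (-1681 - D(-10)) = 4654 + (-1681 - 6*(-10)/(-49 - 10)) = 4654 + (-1681 - 6*(-10)/(-59)) = 4654 + (-1681 - 6*(-10)*(-1)/59) = 4654 + (-1681 - 1*60/59) = 4654 + (-1681 - 60/59) = 4654 - 99239/59 = 175347/59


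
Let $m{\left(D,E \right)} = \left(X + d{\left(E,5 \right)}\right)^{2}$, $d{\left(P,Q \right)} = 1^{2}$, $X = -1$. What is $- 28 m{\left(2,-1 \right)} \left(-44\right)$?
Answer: $0$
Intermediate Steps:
$d{\left(P,Q \right)} = 1$
$m{\left(D,E \right)} = 0$ ($m{\left(D,E \right)} = \left(-1 + 1\right)^{2} = 0^{2} = 0$)
$- 28 m{\left(2,-1 \right)} \left(-44\right) = \left(-28\right) 0 \left(-44\right) = 0 \left(-44\right) = 0$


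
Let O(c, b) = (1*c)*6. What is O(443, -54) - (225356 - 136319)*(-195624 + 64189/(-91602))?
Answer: 177278766742565/10178 ≈ 1.7418e+10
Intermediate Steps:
O(c, b) = 6*c (O(c, b) = c*6 = 6*c)
O(443, -54) - (225356 - 136319)*(-195624 + 64189/(-91602)) = 6*443 - (225356 - 136319)*(-195624 + 64189/(-91602)) = 2658 - 89037*(-195624 + 64189*(-1/91602)) = 2658 - 89037*(-195624 - 64189/91602) = 2658 - 89037*(-17919613837)/91602 = 2658 - 1*(-177278739689441/10178) = 2658 + 177278739689441/10178 = 177278766742565/10178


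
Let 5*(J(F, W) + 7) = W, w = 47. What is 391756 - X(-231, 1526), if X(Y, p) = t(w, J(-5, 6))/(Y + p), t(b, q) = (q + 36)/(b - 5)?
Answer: 106538044049/271950 ≈ 3.9176e+5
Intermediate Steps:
J(F, W) = -7 + W/5
t(b, q) = (36 + q)/(-5 + b)
X(Y, p) = 151/(210*(Y + p)) (X(Y, p) = ((36 + (-7 + (⅕)*6))/(-5 + 47))/(Y + p) = ((36 + (-7 + 6/5))/42)/(Y + p) = ((36 - 29/5)/42)/(Y + p) = ((1/42)*(151/5))/(Y + p) = 151/(210*(Y + p)))
391756 - X(-231, 1526) = 391756 - 151/(210*(-231 + 1526)) = 391756 - 151/(210*1295) = 391756 - 1*151/271950 = 391756 - 151/271950 = 106538044049/271950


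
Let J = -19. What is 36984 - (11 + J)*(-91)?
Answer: 36256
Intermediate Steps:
36984 - (11 + J)*(-91) = 36984 - (11 - 19)*(-91) = 36984 - (-8)*(-91) = 36984 - 1*728 = 36984 - 728 = 36256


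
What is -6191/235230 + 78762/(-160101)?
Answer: -722902613/1394835490 ≈ -0.51827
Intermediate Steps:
-6191/235230 + 78762/(-160101) = -6191*1/235230 + 78762*(-1/160101) = -6191/235230 - 26254/53367 = -722902613/1394835490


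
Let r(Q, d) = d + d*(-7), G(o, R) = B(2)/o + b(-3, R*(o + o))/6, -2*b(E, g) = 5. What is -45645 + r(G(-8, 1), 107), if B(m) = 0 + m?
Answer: -46287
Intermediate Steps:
b(E, g) = -5/2 (b(E, g) = -1/2*5 = -5/2)
B(m) = m
G(o, R) = -5/12 + 2/o (G(o, R) = 2/o - 5/2/6 = 2/o - 5/2*1/6 = 2/o - 5/12 = -5/12 + 2/o)
r(Q, d) = -6*d (r(Q, d) = d - 7*d = -6*d)
-45645 + r(G(-8, 1), 107) = -45645 - 6*107 = -45645 - 642 = -46287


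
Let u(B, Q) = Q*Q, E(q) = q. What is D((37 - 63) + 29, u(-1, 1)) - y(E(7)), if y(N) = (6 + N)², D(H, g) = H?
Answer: -166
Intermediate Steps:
u(B, Q) = Q²
D((37 - 63) + 29, u(-1, 1)) - y(E(7)) = ((37 - 63) + 29) - (6 + 7)² = (-26 + 29) - 1*13² = 3 - 1*169 = 3 - 169 = -166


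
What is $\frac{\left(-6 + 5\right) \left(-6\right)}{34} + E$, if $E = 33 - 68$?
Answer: $- \frac{592}{17} \approx -34.824$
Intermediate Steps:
$E = -35$
$\frac{\left(-6 + 5\right) \left(-6\right)}{34} + E = \frac{\left(-6 + 5\right) \left(-6\right)}{34} - 35 = \frac{\left(-1\right) \left(-6\right)}{34} - 35 = \frac{1}{34} \cdot 6 - 35 = \frac{3}{17} - 35 = - \frac{592}{17}$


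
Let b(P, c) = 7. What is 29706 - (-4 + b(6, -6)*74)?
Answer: 29192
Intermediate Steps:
29706 - (-4 + b(6, -6)*74) = 29706 - (-4 + 7*74) = 29706 - (-4 + 518) = 29706 - 1*514 = 29706 - 514 = 29192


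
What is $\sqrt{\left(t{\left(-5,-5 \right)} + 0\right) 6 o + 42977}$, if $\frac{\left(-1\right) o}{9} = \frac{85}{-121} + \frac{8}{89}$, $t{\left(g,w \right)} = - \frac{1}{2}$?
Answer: $\frac{\sqrt{41175066266}}{979} \approx 207.27$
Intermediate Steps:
$t{\left(g,w \right)} = - \frac{1}{2}$ ($t{\left(g,w \right)} = \left(-1\right) \frac{1}{2} = - \frac{1}{2}$)
$o = \frac{59373}{10769}$ ($o = - 9 \left(\frac{85}{-121} + \frac{8}{89}\right) = - 9 \left(85 \left(- \frac{1}{121}\right) + 8 \cdot \frac{1}{89}\right) = - 9 \left(- \frac{85}{121} + \frac{8}{89}\right) = \left(-9\right) \left(- \frac{6597}{10769}\right) = \frac{59373}{10769} \approx 5.5133$)
$\sqrt{\left(t{\left(-5,-5 \right)} + 0\right) 6 o + 42977} = \sqrt{\left(- \frac{1}{2} + 0\right) 6 \cdot \frac{59373}{10769} + 42977} = \sqrt{\left(- \frac{1}{2}\right) 6 \cdot \frac{59373}{10769} + 42977} = \sqrt{\left(-3\right) \frac{59373}{10769} + 42977} = \sqrt{- \frac{178119}{10769} + 42977} = \sqrt{\frac{462641194}{10769}} = \frac{\sqrt{41175066266}}{979}$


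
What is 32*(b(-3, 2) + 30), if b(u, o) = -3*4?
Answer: 576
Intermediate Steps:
b(u, o) = -12
32*(b(-3, 2) + 30) = 32*(-12 + 30) = 32*18 = 576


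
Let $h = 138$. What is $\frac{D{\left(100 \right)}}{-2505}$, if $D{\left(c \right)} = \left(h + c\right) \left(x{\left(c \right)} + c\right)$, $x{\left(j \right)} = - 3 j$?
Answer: $\frac{9520}{501} \approx 19.002$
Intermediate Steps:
$D{\left(c \right)} = - 2 c \left(138 + c\right)$ ($D{\left(c \right)} = \left(138 + c\right) \left(- 3 c + c\right) = \left(138 + c\right) \left(- 2 c\right) = - 2 c \left(138 + c\right)$)
$\frac{D{\left(100 \right)}}{-2505} = \frac{2 \cdot 100 \left(-138 - 100\right)}{-2505} = 2 \cdot 100 \left(-138 - 100\right) \left(- \frac{1}{2505}\right) = 2 \cdot 100 \left(-238\right) \left(- \frac{1}{2505}\right) = \left(-47600\right) \left(- \frac{1}{2505}\right) = \frac{9520}{501}$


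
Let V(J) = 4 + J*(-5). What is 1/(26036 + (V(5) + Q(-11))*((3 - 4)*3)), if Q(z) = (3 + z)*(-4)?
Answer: 1/26003 ≈ 3.8457e-5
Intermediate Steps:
V(J) = 4 - 5*J
Q(z) = -12 - 4*z
1/(26036 + (V(5) + Q(-11))*((3 - 4)*3)) = 1/(26036 + ((4 - 5*5) + (-12 - 4*(-11)))*((3 - 4)*3)) = 1/(26036 + ((4 - 25) + (-12 + 44))*(-1*3)) = 1/(26036 + (-21 + 32)*(-3)) = 1/(26036 + 11*(-3)) = 1/(26036 - 33) = 1/26003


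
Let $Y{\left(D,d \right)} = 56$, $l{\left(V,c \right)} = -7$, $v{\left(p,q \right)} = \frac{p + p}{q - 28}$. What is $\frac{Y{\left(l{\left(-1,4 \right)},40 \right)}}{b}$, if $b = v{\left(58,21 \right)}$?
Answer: $- \frac{98}{29} \approx -3.3793$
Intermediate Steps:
$v{\left(p,q \right)} = \frac{2 p}{-28 + q}$
$b = - \frac{116}{7}$ ($b = 2 \cdot 58 \frac{1}{-28 + 21} = 2 \cdot 58 \frac{1}{-7} = 2 \cdot 58 \left(- \frac{1}{7}\right) = - \frac{116}{7} \approx -16.571$)
$\frac{Y{\left(l{\left(-1,4 \right)},40 \right)}}{b} = \frac{56}{- \frac{116}{7}} = 56 \left(- \frac{7}{116}\right) = - \frac{98}{29}$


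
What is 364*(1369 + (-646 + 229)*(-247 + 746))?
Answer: -75243896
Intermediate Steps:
364*(1369 + (-646 + 229)*(-247 + 746)) = 364*(1369 - 417*499) = 364*(1369 - 208083) = 364*(-206714) = -75243896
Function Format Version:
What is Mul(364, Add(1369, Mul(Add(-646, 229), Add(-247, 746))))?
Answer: -75243896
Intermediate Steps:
Mul(364, Add(1369, Mul(Add(-646, 229), Add(-247, 746)))) = Mul(364, Add(1369, Mul(-417, 499))) = Mul(364, Add(1369, -208083)) = Mul(364, -206714) = -75243896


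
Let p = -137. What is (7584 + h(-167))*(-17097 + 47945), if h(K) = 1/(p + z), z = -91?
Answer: 13335212512/57 ≈ 2.3395e+8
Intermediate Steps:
h(K) = -1/228 (h(K) = 1/(-137 - 91) = 1/(-228) = -1/228)
(7584 + h(-167))*(-17097 + 47945) = (7584 - 1/228)*(-17097 + 47945) = (1729151/228)*30848 = 13335212512/57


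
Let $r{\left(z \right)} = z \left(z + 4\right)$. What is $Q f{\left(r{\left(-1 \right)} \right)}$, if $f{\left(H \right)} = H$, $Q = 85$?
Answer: $-255$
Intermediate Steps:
$r{\left(z \right)} = z \left(4 + z\right)$
$Q f{\left(r{\left(-1 \right)} \right)} = 85 \left(- (4 - 1)\right) = 85 \left(\left(-1\right) 3\right) = 85 \left(-3\right) = -255$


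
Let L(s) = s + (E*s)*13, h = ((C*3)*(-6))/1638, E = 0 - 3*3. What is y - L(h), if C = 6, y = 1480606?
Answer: 134734450/91 ≈ 1.4806e+6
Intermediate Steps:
E = -9 (E = 0 - 9 = -9)
h = -6/91 (h = ((6*3)*(-6))/1638 = (18*(-6))*(1/1638) = -108*1/1638 = -6/91 ≈ -0.065934)
L(s) = -116*s (L(s) = s - 9*s*13 = s - 117*s = -116*s)
y - L(h) = 1480606 - (-116)*(-6)/91 = 1480606 - 1*696/91 = 1480606 - 696/91 = 134734450/91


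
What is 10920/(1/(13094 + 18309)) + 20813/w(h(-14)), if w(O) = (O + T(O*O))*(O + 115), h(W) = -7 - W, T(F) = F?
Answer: 2342834653133/6832 ≈ 3.4292e+8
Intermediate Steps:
w(O) = (115 + O)*(O + O²) (w(O) = (O + O*O)*(O + 115) = (O + O²)*(115 + O) = (115 + O)*(O + O²))
10920/(1/(13094 + 18309)) + 20813/w(h(-14)) = 10920/(1/(13094 + 18309)) + 20813/(((-7 - 1*(-14))*(115 + (-7 - 1*(-14))² + 116*(-7 - 1*(-14))))) = 10920/(1/31403) + 20813/(((-7 + 14)*(115 + (-7 + 14)² + 116*(-7 + 14)))) = 10920/(1/31403) + 20813/((7*(115 + 7² + 116*7))) = 10920*31403 + 20813/((7*(115 + 49 + 812))) = 342920760 + 20813/((7*976)) = 342920760 + 20813/6832 = 2342834653133/6832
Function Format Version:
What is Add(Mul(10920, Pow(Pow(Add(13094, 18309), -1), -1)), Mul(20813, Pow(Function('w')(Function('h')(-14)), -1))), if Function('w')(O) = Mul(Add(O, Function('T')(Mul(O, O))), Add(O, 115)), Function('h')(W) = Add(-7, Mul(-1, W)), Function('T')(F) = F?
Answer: Rational(2342834653133, 6832) ≈ 3.4292e+8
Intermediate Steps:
Function('w')(O) = Mul(Add(115, O), Add(O, Pow(O, 2))) (Function('w')(O) = Mul(Add(O, Mul(O, O)), Add(O, 115)) = Mul(Add(O, Pow(O, 2)), Add(115, O)) = Mul(Add(115, O), Add(O, Pow(O, 2))))
Add(Mul(10920, Pow(Pow(Add(13094, 18309), -1), -1)), Mul(20813, Pow(Function('w')(Function('h')(-14)), -1))) = Add(Mul(10920, Pow(Pow(Add(13094, 18309), -1), -1)), Mul(20813, Pow(Mul(Add(-7, Mul(-1, -14)), Add(115, Pow(Add(-7, Mul(-1, -14)), 2), Mul(116, Add(-7, Mul(-1, -14))))), -1))) = Add(Mul(10920, Pow(Pow(31403, -1), -1)), Mul(20813, Pow(Mul(Add(-7, 14), Add(115, Pow(Add(-7, 14), 2), Mul(116, Add(-7, 14)))), -1))) = Add(Mul(10920, Pow(Rational(1, 31403), -1)), Mul(20813, Pow(Mul(7, Add(115, Pow(7, 2), Mul(116, 7))), -1))) = Add(Mul(10920, 31403), Mul(20813, Pow(Mul(7, Add(115, 49, 812)), -1))) = Add(342920760, Mul(20813, Pow(Mul(7, 976), -1))) = Add(342920760, Mul(20813, Pow(6832, -1))) = Add(342920760, Mul(20813, Rational(1, 6832))) = Add(342920760, Rational(20813, 6832)) = Rational(2342834653133, 6832)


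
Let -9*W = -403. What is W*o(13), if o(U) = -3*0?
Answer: 0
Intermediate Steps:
W = 403/9 (W = -⅑*(-403) = 403/9 ≈ 44.778)
o(U) = 0
W*o(13) = (403/9)*0 = 0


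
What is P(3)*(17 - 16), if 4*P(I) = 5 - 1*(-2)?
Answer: 7/4 ≈ 1.7500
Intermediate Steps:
P(I) = 7/4 (P(I) = (5 - 1*(-2))/4 = (5 + 2)/4 = (1/4)*7 = 7/4)
P(3)*(17 - 16) = 7*(17 - 16)/4 = (7/4)*1 = 7/4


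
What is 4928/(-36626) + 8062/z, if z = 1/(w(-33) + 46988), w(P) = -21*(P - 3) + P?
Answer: 7044023697202/18313 ≈ 3.8465e+8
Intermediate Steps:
w(P) = 63 - 20*P (w(P) = -21*(-3 + P) + P = (63 - 21*P) + P = 63 - 20*P)
z = 1/47711 (z = 1/((63 - 20*(-33)) + 46988) = 1/((63 + 660) + 46988) = 1/(723 + 46988) = 1/47711 ≈ 2.0960e-5)
4928/(-36626) + 8062/z = 4928/(-36626) + 8062/(1/47711) = 4928*(-1/36626) + 8062*47711 = -2464/18313 + 384646082 = 7044023697202/18313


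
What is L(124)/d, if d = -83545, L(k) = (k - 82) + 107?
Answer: -149/83545 ≈ -0.0017835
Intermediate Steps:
L(k) = 25 + k (L(k) = (-82 + k) + 107 = 25 + k)
L(124)/d = (25 + 124)/(-83545) = 149*(-1/83545) = -149/83545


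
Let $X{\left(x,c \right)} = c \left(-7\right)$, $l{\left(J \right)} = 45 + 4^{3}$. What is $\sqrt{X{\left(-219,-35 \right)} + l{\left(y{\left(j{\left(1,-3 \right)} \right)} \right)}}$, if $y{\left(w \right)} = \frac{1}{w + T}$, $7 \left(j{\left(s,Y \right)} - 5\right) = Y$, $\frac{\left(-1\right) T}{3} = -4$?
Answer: $\sqrt{354} \approx 18.815$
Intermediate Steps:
$T = 12$ ($T = \left(-3\right) \left(-4\right) = 12$)
$j{\left(s,Y \right)} = 5 + \frac{Y}{7}$
$y{\left(w \right)} = \frac{1}{12 + w}$ ($y{\left(w \right)} = \frac{1}{w + 12} = \frac{1}{12 + w}$)
$l{\left(J \right)} = 109$ ($l{\left(J \right)} = 45 + 64 = 109$)
$X{\left(x,c \right)} = - 7 c$
$\sqrt{X{\left(-219,-35 \right)} + l{\left(y{\left(j{\left(1,-3 \right)} \right)} \right)}} = \sqrt{\left(-7\right) \left(-35\right) + 109} = \sqrt{245 + 109} = \sqrt{354}$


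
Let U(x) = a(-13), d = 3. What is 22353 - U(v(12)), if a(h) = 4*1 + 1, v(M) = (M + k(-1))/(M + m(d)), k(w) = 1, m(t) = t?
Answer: 22348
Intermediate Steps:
v(M) = (1 + M)/(3 + M) (v(M) = (M + 1)/(M + 3) = (1 + M)/(3 + M))
a(h) = 5 (a(h) = 4 + 1 = 5)
U(x) = 5
22353 - U(v(12)) = 22353 - 1*5 = 22353 - 5 = 22348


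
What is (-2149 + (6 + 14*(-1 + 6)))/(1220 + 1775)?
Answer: -2073/2995 ≈ -0.69215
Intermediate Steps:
(-2149 + (6 + 14*(-1 + 6)))/(1220 + 1775) = (-2149 + (6 + 14*5))/2995 = (-2149 + (6 + 70))*(1/2995) = (-2149 + 76)*(1/2995) = -2073*1/2995 = -2073/2995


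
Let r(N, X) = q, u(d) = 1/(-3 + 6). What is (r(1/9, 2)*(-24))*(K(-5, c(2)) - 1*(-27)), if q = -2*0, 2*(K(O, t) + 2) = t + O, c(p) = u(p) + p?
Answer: 0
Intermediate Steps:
u(d) = ⅓ (u(d) = 1/3 = ⅓)
c(p) = ⅓ + p
K(O, t) = -2 + O/2 + t/2 (K(O, t) = -2 + (t + O)/2 = -2 + (O + t)/2 = -2 + (O/2 + t/2) = -2 + O/2 + t/2)
q = 0
r(N, X) = 0
(r(1/9, 2)*(-24))*(K(-5, c(2)) - 1*(-27)) = (0*(-24))*((-2 + (½)*(-5) + (⅓ + 2)/2) - 1*(-27)) = 0*((-2 - 5/2 + (½)*(7/3)) + 27) = 0*((-2 - 5/2 + 7/6) + 27) = 0*(-10/3 + 27) = 0*(71/3) = 0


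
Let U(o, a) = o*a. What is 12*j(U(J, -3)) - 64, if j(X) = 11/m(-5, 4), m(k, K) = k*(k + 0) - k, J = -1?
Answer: -298/5 ≈ -59.600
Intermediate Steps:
m(k, K) = k**2 - k (m(k, K) = k*k - k = k**2 - k)
U(o, a) = a*o
j(X) = 11/30 (j(X) = 11/((-5*(-1 - 5))) = 11/((-5*(-6))) = 11/30)
12*j(U(J, -3)) - 64 = 12*(11/30) - 64 = 22/5 - 64 = -298/5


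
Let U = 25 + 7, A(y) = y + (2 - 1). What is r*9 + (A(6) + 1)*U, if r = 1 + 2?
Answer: 283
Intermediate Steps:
A(y) = 1 + y (A(y) = y + 1 = 1 + y)
r = 3
U = 32
r*9 + (A(6) + 1)*U = 3*9 + ((1 + 6) + 1)*32 = 27 + (7 + 1)*32 = 27 + 8*32 = 27 + 256 = 283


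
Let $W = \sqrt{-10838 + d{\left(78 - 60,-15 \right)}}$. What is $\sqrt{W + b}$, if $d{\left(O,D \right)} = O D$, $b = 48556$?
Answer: $\sqrt{48556 + 2 i \sqrt{2777}} \approx 220.35 + 0.239 i$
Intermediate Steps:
$d{\left(O,D \right)} = D O$
$W = 2 i \sqrt{2777}$ ($W = \sqrt{-10838 - 15 \left(78 - 60\right)} = \sqrt{-10838 - 270} = \sqrt{-11108} = 2 i \sqrt{2777} \approx 105.39 i$)
$\sqrt{W + b} = \sqrt{2 i \sqrt{2777} + 48556} = \sqrt{48556 + 2 i \sqrt{2777}}$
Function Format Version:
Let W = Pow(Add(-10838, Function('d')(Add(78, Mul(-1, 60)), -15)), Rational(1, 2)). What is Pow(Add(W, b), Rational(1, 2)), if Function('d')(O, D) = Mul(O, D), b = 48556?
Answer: Pow(Add(48556, Mul(2, I, Pow(2777, Rational(1, 2)))), Rational(1, 2)) ≈ Add(220.35, Mul(0.239, I))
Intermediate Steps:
Function('d')(O, D) = Mul(D, O)
W = Mul(2, I, Pow(2777, Rational(1, 2))) (W = Pow(Add(-10838, Mul(-15, Add(78, Mul(-1, 60)))), Rational(1, 2)) = Pow(Add(-10838, Mul(-15, Add(78, -60))), Rational(1, 2)) = Pow(Add(-10838, Mul(-15, 18)), Rational(1, 2)) = Pow(Add(-10838, -270), Rational(1, 2)) = Pow(-11108, Rational(1, 2)) = Mul(2, I, Pow(2777, Rational(1, 2))) ≈ Mul(105.39, I))
Pow(Add(W, b), Rational(1, 2)) = Pow(Add(Mul(2, I, Pow(2777, Rational(1, 2))), 48556), Rational(1, 2)) = Pow(Add(48556, Mul(2, I, Pow(2777, Rational(1, 2)))), Rational(1, 2))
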